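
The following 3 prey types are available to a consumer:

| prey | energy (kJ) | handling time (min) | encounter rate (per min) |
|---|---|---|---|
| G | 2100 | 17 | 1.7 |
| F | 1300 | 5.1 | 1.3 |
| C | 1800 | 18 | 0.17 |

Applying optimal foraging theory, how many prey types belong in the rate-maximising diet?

Rank by E/h (kJ/min): F 255, G 124, C 100. Include each in turn until the next type's E/h falls below the running intake rate.
Rate on top 1: 221.5. G: 124 < 221.5 → exclude; stop.
Optimal diet: F — 1 of 3 types.

1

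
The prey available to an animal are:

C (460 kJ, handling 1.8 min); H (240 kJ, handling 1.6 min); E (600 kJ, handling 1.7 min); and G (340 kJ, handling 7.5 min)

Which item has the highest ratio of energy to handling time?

E

In descending order of E/h:
E: 600/1.7 = 353 kJ/min
C: 460/1.8 = 256 kJ/min
H: 240/1.6 = 150 kJ/min
G: 340/7.5 = 45.3 kJ/min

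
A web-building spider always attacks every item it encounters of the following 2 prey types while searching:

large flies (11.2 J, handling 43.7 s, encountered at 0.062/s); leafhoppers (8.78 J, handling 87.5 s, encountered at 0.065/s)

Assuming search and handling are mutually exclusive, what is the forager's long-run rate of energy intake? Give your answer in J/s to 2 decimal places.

0.13 J/s

Energy encountered per unit search time: 0.062×11.2 + 0.065×8.78 = 1.265 J/s.
Handling time per unit search time: 0.062×43.7 + 0.065×87.5 = 8.397.
Rate = 1.265/(1 + 8.397) = 0.1346 J/s.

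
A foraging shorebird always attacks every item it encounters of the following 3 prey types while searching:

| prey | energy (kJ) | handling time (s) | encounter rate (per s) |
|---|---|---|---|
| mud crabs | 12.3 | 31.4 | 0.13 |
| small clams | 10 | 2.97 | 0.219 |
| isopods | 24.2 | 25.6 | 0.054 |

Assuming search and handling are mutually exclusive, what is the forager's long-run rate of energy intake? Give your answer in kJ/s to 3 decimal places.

Energy encountered per unit search time: 0.13×12.3 + 0.219×10 + 0.054×24.2 = 5.096 kJ/s.
Handling time per unit search time: 0.13×31.4 + 0.219×2.97 + 0.054×25.6 = 6.115.
Rate = 5.096/(1 + 6.115) = 0.7162 kJ/s.

0.716 kJ/s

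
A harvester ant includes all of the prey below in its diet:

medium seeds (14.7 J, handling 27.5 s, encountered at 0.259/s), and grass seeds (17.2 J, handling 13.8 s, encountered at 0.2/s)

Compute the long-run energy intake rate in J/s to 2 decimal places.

0.67 J/s

R = Σλ_iE_i / (1 + Σλ_ih_i)
Numerator: 0.259×14.7 + 0.2×17.2 = 7.247
Denominator: 1 + 0.259×27.5 + 0.2×13.8 = 10.88
R = 7.247/10.88 = 0.666 J/s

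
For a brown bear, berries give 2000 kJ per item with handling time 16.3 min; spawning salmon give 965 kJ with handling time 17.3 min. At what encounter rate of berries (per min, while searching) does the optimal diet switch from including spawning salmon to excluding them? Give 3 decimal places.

At the threshold, the rate on berries alone equals the profitability of spawning salmon: λ·2000/(1 + λ·16.3) = 965/17.3 = 55.78.
Rearranging, λ(2000 − 55.78×16.3) = 55.78, so λ = 55.78/1091 = 0.05114 per min.

0.051 per min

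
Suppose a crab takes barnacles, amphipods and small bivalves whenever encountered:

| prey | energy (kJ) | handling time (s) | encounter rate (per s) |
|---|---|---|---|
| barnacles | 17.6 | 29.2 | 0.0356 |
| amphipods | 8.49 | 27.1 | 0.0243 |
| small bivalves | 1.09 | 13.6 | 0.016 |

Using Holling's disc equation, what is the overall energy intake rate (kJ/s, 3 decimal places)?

0.292 kJ/s

Energy encountered per unit search time: 0.0356×17.6 + 0.0243×8.49 + 0.016×1.09 = 0.8503 kJ/s.
Handling time per unit search time: 0.0356×29.2 + 0.0243×27.1 + 0.016×13.6 = 1.916.
Rate = 0.8503/(1 + 1.916) = 0.2916 kJ/s.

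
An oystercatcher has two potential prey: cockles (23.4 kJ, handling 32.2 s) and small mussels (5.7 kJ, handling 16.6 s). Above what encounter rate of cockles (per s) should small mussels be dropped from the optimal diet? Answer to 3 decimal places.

0.028 per s

At the threshold, the rate on cockles alone equals the profitability of small mussels: λ·23.4/(1 + λ·32.2) = 5.7/16.6 = 0.3434.
Rearranging, λ(23.4 − 0.3434×32.2) = 0.3434, so λ = 0.3434/12.34 = 0.02782 per s.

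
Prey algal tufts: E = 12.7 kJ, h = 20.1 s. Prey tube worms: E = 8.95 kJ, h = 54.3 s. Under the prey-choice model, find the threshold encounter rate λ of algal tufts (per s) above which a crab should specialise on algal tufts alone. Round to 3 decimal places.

Drop tube worms once their profitability E₂/h₂ falls below the rate achievable on algal tufts alone: E₂/h₂ = λE₁/(1 + λh₁).
Solve for λ: λE₁h₂ = E₂(1 + λh₁) → λ(E₁h₂ − E₂h₁) = E₂ → λ = E₂/(E₁h₂ − E₂h₁).
λ = 8.95/(12.7×54.3 − 8.95×20.1) = 8.95/509.7 = 0.01756 per s.

0.018 per s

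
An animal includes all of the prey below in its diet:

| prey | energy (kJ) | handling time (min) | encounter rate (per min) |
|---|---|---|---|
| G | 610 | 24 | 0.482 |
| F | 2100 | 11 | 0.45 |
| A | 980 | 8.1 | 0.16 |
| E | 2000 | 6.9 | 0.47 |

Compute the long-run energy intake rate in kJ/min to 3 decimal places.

105.899 kJ/min

Energy encountered per unit search time: 0.482×610 + 0.45×2100 + 0.16×980 + 0.47×2000 = 2336 kJ/min.
Handling time per unit search time: 0.482×24 + 0.45×11 + 0.16×8.1 + 0.47×6.9 = 21.06.
Rate = 2336/(1 + 21.06) = 105.9 kJ/min.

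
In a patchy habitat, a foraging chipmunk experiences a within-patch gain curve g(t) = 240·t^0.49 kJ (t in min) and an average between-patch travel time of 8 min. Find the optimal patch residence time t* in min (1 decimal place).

7.7 min

Optimal t* satisfies g'(t*) = g(t*)/(T + t*).
g'(t) = 0.49·240·t^-0.51. Setting 0.49·240·t^-0.51 = 240·t^0.49/(8+t) gives 0.49(8+t) = t, so 0.51·t = 0.49×8.
t* = 0.49×8/0.51 = 7.686 min.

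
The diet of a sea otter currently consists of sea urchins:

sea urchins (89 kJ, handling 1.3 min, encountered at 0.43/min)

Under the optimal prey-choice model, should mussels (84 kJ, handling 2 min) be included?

Yes

On sea urchins alone, R = ΣλE/(1+Σλh) = 38.27/1.559 = 24.55 kJ/min.
Profitability of mussels: 84/2 = 42 kJ/min.
Since 42 > R, including mussels increases the long-run rate.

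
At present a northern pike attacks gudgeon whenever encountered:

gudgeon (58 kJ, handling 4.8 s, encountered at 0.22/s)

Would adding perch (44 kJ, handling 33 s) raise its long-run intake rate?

Intake rate on the current diet: R = (0.22×58) / (1 + 0.22×4.8) = 12.76/2.056 = 6.206 kJ/s.
perch: E/h = 44/33 = 1.333 kJ/s.
Since 1.333 < R, time spent handling perch is better spent searching.

No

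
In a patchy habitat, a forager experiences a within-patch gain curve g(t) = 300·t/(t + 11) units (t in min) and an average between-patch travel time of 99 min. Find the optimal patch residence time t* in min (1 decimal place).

33.0 min

Optimal t* satisfies g'(t*) = g(t*)/(T + t*).
g'(t) = 300·11/(t + 11)². Setting 300·11/(t+11)² = 300t/[(t+11)(99+t)] gives 11(99+t) = t(t+11), so t² = 11×99 = 1089.
t* = √1089 = 33 min.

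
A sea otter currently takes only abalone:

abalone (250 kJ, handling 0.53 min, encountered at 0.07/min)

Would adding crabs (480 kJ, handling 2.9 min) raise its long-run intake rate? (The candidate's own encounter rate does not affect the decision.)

Yes

Intake rate on the current diet: R = (0.07×250) / (1 + 0.07×0.53) = 17.5/1.037 = 16.87 kJ/min.
Profitability of crabs: 480/2.9 = 165.5 kJ/min.
Since 165.5 > R, including crabs increases the long-run rate.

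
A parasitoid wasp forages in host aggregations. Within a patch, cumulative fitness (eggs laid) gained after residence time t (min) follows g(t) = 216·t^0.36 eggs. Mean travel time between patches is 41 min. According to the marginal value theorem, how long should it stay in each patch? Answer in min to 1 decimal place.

By the marginal value theorem, leave when the instantaneous gain rate g'(t) equals the habitat-wide average g(t)/(T + t).
g'(t) = 0.36·216·t^-0.64. Setting 0.36·216·t^-0.64 = 216·t^0.36/(41+t) gives 0.36(41+t) = t, so 0.64·t = 0.36×41.
t* = 0.36×41/0.64 = 23.06 min.

23.1 min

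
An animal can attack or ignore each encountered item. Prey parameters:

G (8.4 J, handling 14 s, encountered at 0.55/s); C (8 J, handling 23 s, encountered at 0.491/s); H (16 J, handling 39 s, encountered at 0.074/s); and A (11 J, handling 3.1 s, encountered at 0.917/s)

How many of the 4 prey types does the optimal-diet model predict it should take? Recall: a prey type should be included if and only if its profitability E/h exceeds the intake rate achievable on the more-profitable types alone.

Rank by E/h (J/s): A 3.55, G 0.6, H 0.41, C 0.348. Include each in turn until the next type's E/h falls below the running intake rate.
Rate on top 1: 2.625. G: 0.6 < 2.625 → exclude; stop.
Optimal diet: A — 1 of 4 types.

1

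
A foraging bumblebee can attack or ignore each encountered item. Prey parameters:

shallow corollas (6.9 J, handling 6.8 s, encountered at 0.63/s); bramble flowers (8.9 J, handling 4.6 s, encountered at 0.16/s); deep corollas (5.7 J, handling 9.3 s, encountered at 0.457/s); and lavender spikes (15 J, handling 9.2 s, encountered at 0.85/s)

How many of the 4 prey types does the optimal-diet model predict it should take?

2

Rank by E/h (J/s): bramble flowers 1.93, lavender spikes 1.63, shallow corollas 1.01, deep corollas 0.613. Include each in turn until the next type's E/h falls below the running intake rate.
Rate on top 1: 0.8203. lavender spikes: 1.63 > 0.8203 → include.
Rate on top 2: 1.483. shallow corollas: 1.01 < 1.483 → exclude; stop.
Optimal diet: bramble flowers, lavender spikes — 2 of 4 types.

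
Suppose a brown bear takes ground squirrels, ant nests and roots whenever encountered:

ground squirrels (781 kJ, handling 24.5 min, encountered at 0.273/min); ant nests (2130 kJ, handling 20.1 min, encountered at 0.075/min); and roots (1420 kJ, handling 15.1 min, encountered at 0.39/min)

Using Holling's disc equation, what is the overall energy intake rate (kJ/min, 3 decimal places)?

R = (0.273×781 + 0.075×2130 + 0.39×1420) / (1 + 0.273×24.5 + 0.075×20.1 + 0.39×15.1) = 926.8/15.09 = 61.44 kJ/min.

61.436 kJ/min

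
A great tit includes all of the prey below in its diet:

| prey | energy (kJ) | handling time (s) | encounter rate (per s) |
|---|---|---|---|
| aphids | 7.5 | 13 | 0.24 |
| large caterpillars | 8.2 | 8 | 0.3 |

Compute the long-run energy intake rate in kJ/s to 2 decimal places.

Energy encountered per unit search time: 0.24×7.5 + 0.3×8.2 = 4.26 kJ/s.
Handling time per unit search time: 0.24×13 + 0.3×8 = 5.52.
Rate = 4.26/(1 + 5.52) = 0.6534 kJ/s.

0.65 kJ/s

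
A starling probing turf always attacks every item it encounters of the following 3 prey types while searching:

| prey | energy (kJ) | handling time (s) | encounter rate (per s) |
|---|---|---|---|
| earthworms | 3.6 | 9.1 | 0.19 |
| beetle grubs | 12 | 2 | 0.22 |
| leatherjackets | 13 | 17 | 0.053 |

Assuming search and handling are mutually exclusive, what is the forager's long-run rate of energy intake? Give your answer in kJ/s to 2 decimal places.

R = (0.19×3.6 + 0.22×12 + 0.053×13) / (1 + 0.19×9.1 + 0.22×2 + 0.053×17) = 4.013/4.07 = 0.986 kJ/s.

0.99 kJ/s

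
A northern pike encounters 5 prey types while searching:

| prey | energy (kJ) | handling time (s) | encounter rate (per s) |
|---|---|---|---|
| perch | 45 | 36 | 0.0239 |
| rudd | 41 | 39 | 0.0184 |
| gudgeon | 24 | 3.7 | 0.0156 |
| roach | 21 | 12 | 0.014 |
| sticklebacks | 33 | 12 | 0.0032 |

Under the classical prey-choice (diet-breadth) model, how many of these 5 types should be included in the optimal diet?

Profitabilities (E/h, kJ/s): gudgeon 6.49, sticklebacks 2.75, roach 1.75, perch 1.25, rudd 1.05. Add prey in this order while the next type's profitability exceeds the intake rate on those already taken.
Rate on top 1: 0.354. sticklebacks: 2.75 > 0.354 → include.
Rate on top 2: 0.4379. roach: 1.75 > 0.4379 → include.
Rate on top 3: 0.6123. perch: 1.25 > 0.6123 → include.
Rate on top 4: 0.8705. rudd: 1.05 > 0.8705 → include.
Optimal diet: gudgeon, sticklebacks, roach, perch, rudd — 5 of 5 types.

5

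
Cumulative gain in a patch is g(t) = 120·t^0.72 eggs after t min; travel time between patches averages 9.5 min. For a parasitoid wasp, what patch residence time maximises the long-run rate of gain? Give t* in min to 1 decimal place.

24.4 min

Maximise g(t)/(T+t): set derivative to zero → g'(t)(T+t) = g(t).
g'(t) = 0.72·120·t^-0.28. Setting 0.72·120·t^-0.28 = 120·t^0.72/(9.5+t) gives 0.72(9.5+t) = t, so 0.28·t = 0.72×9.5.
t* = 0.72×9.5/0.28 = 24.43 min.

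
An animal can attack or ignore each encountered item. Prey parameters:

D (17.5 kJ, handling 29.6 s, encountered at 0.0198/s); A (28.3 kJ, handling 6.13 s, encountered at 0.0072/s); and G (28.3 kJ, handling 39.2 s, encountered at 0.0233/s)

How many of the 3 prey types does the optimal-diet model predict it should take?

E/h in descending order: A 4.62, G 0.722, D 0.591 kJ/s. The optimal diet is the largest prefix of this list for which every included type satisfies E_i/h_i > R on the types above it.
Rate on top 1: 0.1951. G: 0.722 > 0.1951 → include.
Rate on top 2: 0.4409. D: 0.591 > 0.4409 → include.
Optimal diet: A, G, D — 3 of 3 types.

3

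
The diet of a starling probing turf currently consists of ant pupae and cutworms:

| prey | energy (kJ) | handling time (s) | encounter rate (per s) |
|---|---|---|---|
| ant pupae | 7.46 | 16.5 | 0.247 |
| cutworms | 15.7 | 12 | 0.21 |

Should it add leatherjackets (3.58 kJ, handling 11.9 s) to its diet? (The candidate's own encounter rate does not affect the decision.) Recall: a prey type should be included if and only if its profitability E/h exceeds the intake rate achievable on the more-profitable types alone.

No

Current rate: (0.247×7.46 + 0.21×15.7)/(1 + 0.247×16.5 + 0.21×12) = 0.6767 kJ/s.
leatherjackets: E/h = 3.58/11.9 = 0.3008 kJ/s.
0.3008 < 0.6767, so adding leatherjackets would lower the average — exclude it.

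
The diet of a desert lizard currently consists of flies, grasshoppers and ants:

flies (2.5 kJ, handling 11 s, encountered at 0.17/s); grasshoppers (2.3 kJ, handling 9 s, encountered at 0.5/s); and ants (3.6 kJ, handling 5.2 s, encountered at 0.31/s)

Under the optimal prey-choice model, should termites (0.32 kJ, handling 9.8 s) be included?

No

Current rate: (0.17×2.5 + 0.5×2.3 + 0.31×3.6)/(1 + 0.17×11 + 0.5×9 + 0.31×5.2) = 0.2996 kJ/s.
termites: E/h = 0.32/9.8 = 0.03265 kJ/s.
Since 0.03265 < R, time spent handling termites is better spent searching.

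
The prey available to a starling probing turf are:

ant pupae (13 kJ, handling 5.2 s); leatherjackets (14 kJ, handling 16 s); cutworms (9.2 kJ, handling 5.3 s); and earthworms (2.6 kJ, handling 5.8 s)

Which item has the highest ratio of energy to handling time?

Profitability E/h (kJ/s): ant pupae = 13/5.2 = 2.5, leatherjackets = 14/16 = 0.875, cutworms = 9.2/5.3 = 1.74, earthworms = 2.6/5.8 = 0.448.
Ranked: ant pupae > cutworms > leatherjackets > earthworms.

ant pupae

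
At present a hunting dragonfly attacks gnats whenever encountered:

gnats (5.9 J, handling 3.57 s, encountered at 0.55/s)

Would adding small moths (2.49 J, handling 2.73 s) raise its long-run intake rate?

No

Current rate: (0.55×5.9)/(1 + 0.55×3.57) = 1.095 J/s.
Profitability of small moths: 2.49/2.73 = 0.9121 J/s.
0.9121 < 1.095, so adding small moths would lower the average — exclude it.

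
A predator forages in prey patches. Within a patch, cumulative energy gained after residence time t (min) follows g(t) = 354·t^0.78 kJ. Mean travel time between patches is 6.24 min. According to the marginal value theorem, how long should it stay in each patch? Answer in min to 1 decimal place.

22.1 min

Optimal t* satisfies g'(t*) = g(t*)/(T + t*).
g'(t) = 0.78·354·t^-0.22. Setting 0.78·354·t^-0.22 = 354·t^0.78/(6.24+t) gives 0.78(6.24+t) = t, so 0.22·t = 0.78×6.24.
t* = 0.78×6.24/0.22 = 22.12 min.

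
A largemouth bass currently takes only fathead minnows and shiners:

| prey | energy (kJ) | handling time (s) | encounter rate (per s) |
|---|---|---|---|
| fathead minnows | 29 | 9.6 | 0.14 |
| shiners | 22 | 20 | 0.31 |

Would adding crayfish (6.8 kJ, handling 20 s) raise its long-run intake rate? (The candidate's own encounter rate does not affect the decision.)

No

On fathead minnows and shiners alone, R = ΣλE/(1+Σλh) = 10.88/8.544 = 1.273 kJ/s.
crayfish: E/h = 6.8/20 = 0.34 kJ/s.
Since 0.34 < R, time spent handling crayfish is better spent searching.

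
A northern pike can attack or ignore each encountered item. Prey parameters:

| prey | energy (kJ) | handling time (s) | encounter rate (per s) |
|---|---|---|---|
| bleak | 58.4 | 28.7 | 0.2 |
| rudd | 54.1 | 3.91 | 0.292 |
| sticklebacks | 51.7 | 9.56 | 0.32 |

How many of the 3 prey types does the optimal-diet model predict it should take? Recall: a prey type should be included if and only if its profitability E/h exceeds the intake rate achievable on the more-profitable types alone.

1

Profitabilities (E/h, kJ/s): rudd 13.8, sticklebacks 5.41, bleak 2.03. Add prey in this order while the next type's profitability exceeds the intake rate on those already taken.
Rate on top 1: 7.376. sticklebacks: 5.41 < 7.376 → exclude; stop.
Optimal diet: rudd — 1 of 3 types.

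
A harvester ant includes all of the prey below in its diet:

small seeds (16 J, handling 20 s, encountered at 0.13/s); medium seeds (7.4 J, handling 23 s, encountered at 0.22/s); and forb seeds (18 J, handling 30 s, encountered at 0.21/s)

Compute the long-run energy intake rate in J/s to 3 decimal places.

Energy encountered per unit search time: 0.13×16 + 0.22×7.4 + 0.21×18 = 7.488 J/s.
Handling time per unit search time: 0.13×20 + 0.22×23 + 0.21×30 = 13.96.
Rate = 7.488/(1 + 13.96) = 0.5005 J/s.

0.501 J/s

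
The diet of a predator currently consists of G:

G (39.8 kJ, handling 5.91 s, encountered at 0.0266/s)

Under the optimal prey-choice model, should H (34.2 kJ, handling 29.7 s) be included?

Yes

Intake rate on the current diet: R = (0.0266×39.8) / (1 + 0.0266×5.91) = 1.059/1.157 = 0.9149 kJ/s.
H: E/h = 34.2/29.7 = 1.152 kJ/s.
Since 1.152 > R, including H increases the long-run rate.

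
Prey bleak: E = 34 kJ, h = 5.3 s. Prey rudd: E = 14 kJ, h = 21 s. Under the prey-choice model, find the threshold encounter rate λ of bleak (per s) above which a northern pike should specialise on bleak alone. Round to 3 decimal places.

The zero-one rule: include rudd iff E₂/h₂ > λE₁/(1+λh₁). Equality gives the switch point.
λE₁h₂ = E₂ + λE₂h₁ ⇒ λ = E₂/(E₁h₂ − E₂h₁) = 14/(714 − 74.2) = 0.02188 per s.

0.022 per s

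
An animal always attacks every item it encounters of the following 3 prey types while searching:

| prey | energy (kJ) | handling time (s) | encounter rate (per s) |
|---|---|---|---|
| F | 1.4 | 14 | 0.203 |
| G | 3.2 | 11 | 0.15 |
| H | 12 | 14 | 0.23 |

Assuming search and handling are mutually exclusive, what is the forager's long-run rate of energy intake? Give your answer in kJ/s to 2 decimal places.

0.40 kJ/s

Energy encountered per unit search time: 0.203×1.4 + 0.15×3.2 + 0.23×12 = 3.524 kJ/s.
Handling time per unit search time: 0.203×14 + 0.15×11 + 0.23×14 = 7.712.
Rate = 3.524/(1 + 7.712) = 0.4045 kJ/s.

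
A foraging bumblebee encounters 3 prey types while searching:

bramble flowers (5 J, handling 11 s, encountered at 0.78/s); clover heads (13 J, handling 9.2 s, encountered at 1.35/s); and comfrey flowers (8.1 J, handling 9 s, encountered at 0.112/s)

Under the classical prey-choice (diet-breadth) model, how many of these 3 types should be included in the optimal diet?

Rank by E/h (J/s): clover heads 1.41, comfrey flowers 0.9, bramble flowers 0.455. Include each in turn until the next type's E/h falls below the running intake rate.
Rate on top 1: 1.308. comfrey flowers: 0.9 < 1.308 → exclude; stop.
Optimal diet: clover heads — 1 of 3 types.

1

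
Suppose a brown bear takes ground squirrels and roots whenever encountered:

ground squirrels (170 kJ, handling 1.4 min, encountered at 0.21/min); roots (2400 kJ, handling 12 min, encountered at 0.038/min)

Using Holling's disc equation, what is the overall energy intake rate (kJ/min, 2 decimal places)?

72.51 kJ/min

R = Σλ_iE_i / (1 + Σλ_ih_i)
Numerator: 0.21×170 + 0.038×2400 = 126.9
Denominator: 1 + 0.21×1.4 + 0.038×12 = 1.75
R = 126.9/1.75 = 72.51 kJ/min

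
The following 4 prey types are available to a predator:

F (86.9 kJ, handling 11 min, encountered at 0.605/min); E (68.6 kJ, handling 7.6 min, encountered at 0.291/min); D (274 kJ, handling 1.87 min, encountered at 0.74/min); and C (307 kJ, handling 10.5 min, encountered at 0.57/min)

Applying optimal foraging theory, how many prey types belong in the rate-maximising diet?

E/h in descending order: D 147, C 29.2, E 9.03, F 7.9 kJ/min. The optimal diet is the largest prefix of this list for which every included type satisfies E_i/h_i > R on the types above it.
Rate on top 1: 85.06. C: 29.2 < 85.06 → exclude; stop.
Optimal diet: D — 1 of 4 types.

1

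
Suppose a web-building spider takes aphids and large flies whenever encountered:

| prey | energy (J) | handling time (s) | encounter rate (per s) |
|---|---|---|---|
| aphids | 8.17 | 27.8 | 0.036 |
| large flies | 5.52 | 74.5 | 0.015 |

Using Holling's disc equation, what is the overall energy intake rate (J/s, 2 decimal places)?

0.12 J/s

R = (0.036×8.17 + 0.015×5.52) / (1 + 0.036×27.8 + 0.015×74.5) = 0.3769/3.118 = 0.1209 J/s.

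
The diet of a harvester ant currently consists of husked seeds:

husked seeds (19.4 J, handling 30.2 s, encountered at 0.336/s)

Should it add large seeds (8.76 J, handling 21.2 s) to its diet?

Intake rate on the current diet: R = (0.336×19.4) / (1 + 0.336×30.2) = 6.518/11.15 = 0.5848 J/s.
large seeds: E/h = 8.76/21.2 = 0.4132 J/s.
0.4132 < 0.5848, so adding large seeds would lower the average — exclude it.

No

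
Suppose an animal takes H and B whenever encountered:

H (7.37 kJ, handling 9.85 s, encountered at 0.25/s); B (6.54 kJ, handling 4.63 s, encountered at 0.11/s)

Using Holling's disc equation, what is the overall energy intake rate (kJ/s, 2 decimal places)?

0.65 kJ/s

R = (0.25×7.37 + 0.11×6.54) / (1 + 0.25×9.85 + 0.11×4.63) = 2.562/3.972 = 0.645 kJ/s.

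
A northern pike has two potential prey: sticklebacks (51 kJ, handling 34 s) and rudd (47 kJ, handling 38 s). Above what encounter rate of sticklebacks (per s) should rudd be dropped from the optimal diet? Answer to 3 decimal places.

Drop rudd once their profitability E₂/h₂ falls below the rate achievable on sticklebacks alone: E₂/h₂ = λE₁/(1 + λh₁).
Solve for λ: λE₁h₂ = E₂(1 + λh₁) → λ(E₁h₂ − E₂h₁) = E₂ → λ = E₂/(E₁h₂ − E₂h₁).
λ = 47/(51×38 − 47×34) = 47/340 = 0.1382 per s.

0.138 per s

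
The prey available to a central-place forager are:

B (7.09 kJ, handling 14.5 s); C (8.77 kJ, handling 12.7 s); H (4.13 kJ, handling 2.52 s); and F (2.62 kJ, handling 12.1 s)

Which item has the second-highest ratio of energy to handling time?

Profitability E/h (kJ/s): B = 7.09/14.5 = 0.489, C = 8.77/12.7 = 0.691, H = 4.13/2.52 = 1.64, F = 2.62/12.1 = 0.217.
Ranked: H > C > B > F.

C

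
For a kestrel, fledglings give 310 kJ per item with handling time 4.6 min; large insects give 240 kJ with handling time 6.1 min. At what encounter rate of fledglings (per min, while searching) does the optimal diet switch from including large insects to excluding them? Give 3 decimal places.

At the threshold, the rate on fledglings alone equals the profitability of large insects: λ·310/(1 + λ·4.6) = 240/6.1 = 39.34.
Rearranging, λ(310 − 39.34×4.6) = 39.34, so λ = 39.34/129 = 0.305 per min.

0.305 per min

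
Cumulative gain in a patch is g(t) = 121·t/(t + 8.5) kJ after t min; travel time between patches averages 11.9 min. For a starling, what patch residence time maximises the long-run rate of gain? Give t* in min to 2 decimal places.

10.06 min

By the marginal value theorem, leave when the instantaneous gain rate g'(t) equals the habitat-wide average g(t)/(T + t).
g'(t) = 121·8.5/(t + 8.5)². Setting 121·8.5/(t+8.5)² = 121t/[(t+8.5)(11.9+t)] gives 8.5(11.9+t) = t(t+8.5), so t² = 8.5×11.9 = 101.2.
t* = √101.2 = 10.06 min.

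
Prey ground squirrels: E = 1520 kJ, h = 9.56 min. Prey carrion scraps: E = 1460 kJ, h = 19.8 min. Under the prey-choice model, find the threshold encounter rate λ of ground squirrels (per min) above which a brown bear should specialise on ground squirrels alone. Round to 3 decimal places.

Drop carrion scraps once their profitability E₂/h₂ falls below the rate achievable on ground squirrels alone: E₂/h₂ = λE₁/(1 + λh₁).
Solve for λ: λE₁h₂ = E₂(1 + λh₁) → λ(E₁h₂ − E₂h₁) = E₂ → λ = E₂/(E₁h₂ − E₂h₁).
λ = 1460/(1520×19.8 − 1460×9.56) = 1460/1.614e+04 = 0.09047 per min.

0.090 per min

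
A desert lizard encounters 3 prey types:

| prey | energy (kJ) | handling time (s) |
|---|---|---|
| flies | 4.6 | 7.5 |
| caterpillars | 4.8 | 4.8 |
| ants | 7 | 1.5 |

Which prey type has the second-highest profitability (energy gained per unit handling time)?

Profitability E/h (kJ/s): flies = 4.6/7.5 = 0.613, caterpillars = 4.8/4.8 = 1, ants = 7/1.5 = 4.67.
Ranked: ants > caterpillars > flies.

caterpillars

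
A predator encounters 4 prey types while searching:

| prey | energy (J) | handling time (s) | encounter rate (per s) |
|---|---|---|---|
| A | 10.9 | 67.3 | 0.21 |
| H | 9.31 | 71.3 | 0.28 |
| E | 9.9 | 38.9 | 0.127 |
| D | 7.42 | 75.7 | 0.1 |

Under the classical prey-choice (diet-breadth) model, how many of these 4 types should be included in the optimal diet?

1

E/h in descending order: E 0.254, A 0.162, H 0.131, D 0.098 J/s. The optimal diet is the largest prefix of this list for which every included type satisfies E_i/h_i > R on the types above it.
Rate on top 1: 0.2117. A: 0.162 < 0.2117 → exclude; stop.
Optimal diet: E — 1 of 4 types.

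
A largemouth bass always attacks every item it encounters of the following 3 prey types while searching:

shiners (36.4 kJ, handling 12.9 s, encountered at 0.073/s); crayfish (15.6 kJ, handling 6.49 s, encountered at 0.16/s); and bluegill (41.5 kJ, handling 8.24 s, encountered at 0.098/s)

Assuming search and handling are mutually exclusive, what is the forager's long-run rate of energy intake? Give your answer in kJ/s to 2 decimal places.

2.43 kJ/s

R = Σλ_iE_i / (1 + Σλ_ih_i)
Numerator: 0.073×36.4 + 0.16×15.6 + 0.098×41.5 = 9.22
Denominator: 1 + 0.073×12.9 + 0.16×6.49 + 0.098×8.24 = 3.788
R = 9.22/3.788 = 2.434 kJ/s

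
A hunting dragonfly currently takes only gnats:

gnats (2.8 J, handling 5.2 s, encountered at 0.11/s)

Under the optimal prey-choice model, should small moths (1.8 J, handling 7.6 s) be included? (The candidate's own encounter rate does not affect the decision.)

Yes

Intake rate on the current diet: R = (0.11×2.8) / (1 + 0.11×5.2) = 0.308/1.572 = 0.1959 J/s.
small moths: E/h = 1.8/7.6 = 0.2368 J/s.
0.2368 > 0.1959, so adding small moths raises the average — include it.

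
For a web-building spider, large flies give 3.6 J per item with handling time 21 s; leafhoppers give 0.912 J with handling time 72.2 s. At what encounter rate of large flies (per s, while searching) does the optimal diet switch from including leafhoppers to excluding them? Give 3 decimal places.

The zero-one rule: include leafhoppers iff E₂/h₂ > λE₁/(1+λh₁). Equality gives the switch point.
λE₁h₂ = E₂ + λE₂h₁ ⇒ λ = E₂/(E₁h₂ − E₂h₁) = 0.912/(259.9 − 19.15) = 0.003788 per s.

0.004 per s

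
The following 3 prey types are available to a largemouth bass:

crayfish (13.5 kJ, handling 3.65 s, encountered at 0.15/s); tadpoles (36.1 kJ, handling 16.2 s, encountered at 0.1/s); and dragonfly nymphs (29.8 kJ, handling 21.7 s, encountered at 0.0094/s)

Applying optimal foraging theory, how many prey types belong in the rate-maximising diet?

Rank by E/h (kJ/s): crayfish 3.7, tadpoles 2.23, dragonfly nymphs 1.37. Include each in turn until the next type's E/h falls below the running intake rate.
Rate on top 1: 1.309. tadpoles: 2.23 > 1.309 → include.
Rate on top 2: 1.779. dragonfly nymphs: 1.37 < 1.779 → exclude; stop.
Optimal diet: crayfish, tadpoles — 2 of 3 types.

2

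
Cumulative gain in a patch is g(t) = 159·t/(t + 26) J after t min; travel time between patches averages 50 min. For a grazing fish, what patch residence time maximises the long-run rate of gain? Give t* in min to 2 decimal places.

36.06 min

By the marginal value theorem, leave when the instantaneous gain rate g'(t) equals the habitat-wide average g(t)/(T + t).
g'(t) = 159·26/(t + 26)². Setting 159·26/(t+26)² = 159t/[(t+26)(50+t)] gives 26(50+t) = t(t+26), so t² = 26×50 = 1300.
t* = √1300 = 36.06 min.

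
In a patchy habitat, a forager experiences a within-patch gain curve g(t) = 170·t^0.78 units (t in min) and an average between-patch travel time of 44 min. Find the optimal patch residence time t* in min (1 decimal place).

By the marginal value theorem, leave when the instantaneous gain rate g'(t) equals the habitat-wide average g(t)/(T + t).
g'(t) = 0.78·170·t^-0.22. Setting 0.78·170·t^-0.22 = 170·t^0.78/(44+t) gives 0.78(44+t) = t, so 0.22·t = 0.78×44.
t* = 0.78×44/0.22 = 156 min.

156.0 min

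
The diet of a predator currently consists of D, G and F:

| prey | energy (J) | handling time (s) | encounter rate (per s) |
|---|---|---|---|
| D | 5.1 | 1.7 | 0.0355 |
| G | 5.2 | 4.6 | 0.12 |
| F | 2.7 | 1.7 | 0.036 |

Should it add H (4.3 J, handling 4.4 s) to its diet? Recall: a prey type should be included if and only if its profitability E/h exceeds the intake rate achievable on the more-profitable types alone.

On D, G and F alone, R = ΣλE/(1+Σλh) = 0.9022/1.674 = 0.5391 J/s.
Profitability of H: 4.3/4.4 = 0.9773 J/s.
0.9773 > 0.5391, so adding H raises the average — include it.

Yes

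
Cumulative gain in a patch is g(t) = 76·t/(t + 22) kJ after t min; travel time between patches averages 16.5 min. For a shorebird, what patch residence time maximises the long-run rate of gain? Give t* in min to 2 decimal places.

19.05 min

By the marginal value theorem, leave when the instantaneous gain rate g'(t) equals the habitat-wide average g(t)/(T + t).
g'(t) = 76·22/(t + 22)². Setting 76·22/(t+22)² = 76t/[(t+22)(16.5+t)] gives 22(16.5+t) = t(t+22), so t² = 22×16.5 = 363.
t* = √363 = 19.05 min.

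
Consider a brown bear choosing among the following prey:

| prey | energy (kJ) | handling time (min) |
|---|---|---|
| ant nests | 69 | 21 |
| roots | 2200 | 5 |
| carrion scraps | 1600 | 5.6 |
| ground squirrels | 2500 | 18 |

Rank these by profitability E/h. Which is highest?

Profitability E/h (kJ/min): ant nests = 69/21 = 3.29, roots = 2200/5 = 440, carrion scraps = 1600/5.6 = 286, ground squirrels = 2500/18 = 139.
Ranked: roots > carrion scraps > ground squirrels > ant nests.

roots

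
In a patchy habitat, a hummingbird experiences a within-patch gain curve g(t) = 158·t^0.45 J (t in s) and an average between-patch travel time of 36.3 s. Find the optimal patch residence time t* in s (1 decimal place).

29.7 s

By the marginal value theorem, leave when the instantaneous gain rate g'(t) equals the habitat-wide average g(t)/(T + t).
g'(t) = 0.45·158·t^-0.55. Setting 0.45·158·t^-0.55 = 158·t^0.45/(36.3+t) gives 0.45(36.3+t) = t, so 0.55·t = 0.45×36.3.
t* = 0.45×36.3/0.55 = 29.7 s.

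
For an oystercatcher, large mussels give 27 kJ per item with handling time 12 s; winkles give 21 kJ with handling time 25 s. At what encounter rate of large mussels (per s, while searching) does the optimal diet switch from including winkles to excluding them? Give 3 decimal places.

0.050 per s

At the threshold, the rate on large mussels alone equals the profitability of winkles: λ·27/(1 + λ·12) = 21/25 = 0.84.
Rearranging, λ(27 − 0.84×12) = 0.84, so λ = 0.84/16.92 = 0.04965 per s.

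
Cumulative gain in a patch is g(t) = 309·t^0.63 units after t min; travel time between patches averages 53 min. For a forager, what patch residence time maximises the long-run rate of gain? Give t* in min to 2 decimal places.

90.24 min

Maximise g(t)/(T+t): set derivative to zero → g'(t)(T+t) = g(t).
g'(t) = 0.63·309·t^-0.37. Setting 0.63·309·t^-0.37 = 309·t^0.63/(53+t) gives 0.63(53+t) = t, so 0.37·t = 0.63×53.
t* = 0.63×53/0.37 = 90.24 min.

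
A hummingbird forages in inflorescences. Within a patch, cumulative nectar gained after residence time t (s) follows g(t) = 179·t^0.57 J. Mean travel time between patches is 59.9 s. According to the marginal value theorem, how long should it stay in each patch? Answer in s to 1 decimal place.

Maximise g(t)/(T+t): set derivative to zero → g'(t)(T+t) = g(t).
g'(t) = 0.57·179·t^-0.43. Setting 0.57·179·t^-0.43 = 179·t^0.57/(59.9+t) gives 0.57(59.9+t) = t, so 0.43·t = 0.57×59.9.
t* = 0.57×59.9/0.43 = 79.4 s.

79.4 s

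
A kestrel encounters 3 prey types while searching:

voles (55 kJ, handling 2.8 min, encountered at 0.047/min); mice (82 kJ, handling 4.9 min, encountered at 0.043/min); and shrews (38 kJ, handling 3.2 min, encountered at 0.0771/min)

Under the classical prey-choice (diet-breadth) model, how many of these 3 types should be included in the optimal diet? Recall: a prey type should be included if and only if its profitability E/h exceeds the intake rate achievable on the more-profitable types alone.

3

Rank by E/h (kJ/min): voles 19.6, mice 16.7, shrews 11.9. Include each in turn until the next type's E/h falls below the running intake rate.
Rate on top 1: 2.284. mice: 16.7 > 2.284 → include.
Rate on top 2: 4.553. shrews: 11.9 > 4.553 → include.
Optimal diet: voles, mice, shrews — 3 of 3 types.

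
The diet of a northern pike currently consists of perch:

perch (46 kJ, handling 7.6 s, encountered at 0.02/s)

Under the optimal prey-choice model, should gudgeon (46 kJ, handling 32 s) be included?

On perch alone, R = ΣλE/(1+Σλh) = 0.92/1.152 = 0.7986 kJ/s.
Profitability of gudgeon: 46/32 = 1.438 kJ/s.
1.438 > 0.7986, so adding gudgeon raises the average — include it.

Yes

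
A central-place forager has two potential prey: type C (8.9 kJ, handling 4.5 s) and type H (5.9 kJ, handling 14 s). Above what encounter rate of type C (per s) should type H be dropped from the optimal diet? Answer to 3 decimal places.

The zero-one rule: include type H iff E₂/h₂ > λE₁/(1+λh₁). Equality gives the switch point.
λE₁h₂ = E₂ + λE₂h₁ ⇒ λ = E₂/(E₁h₂ − E₂h₁) = 5.9/(124.6 − 26.55) = 0.06017 per s.

0.060 per s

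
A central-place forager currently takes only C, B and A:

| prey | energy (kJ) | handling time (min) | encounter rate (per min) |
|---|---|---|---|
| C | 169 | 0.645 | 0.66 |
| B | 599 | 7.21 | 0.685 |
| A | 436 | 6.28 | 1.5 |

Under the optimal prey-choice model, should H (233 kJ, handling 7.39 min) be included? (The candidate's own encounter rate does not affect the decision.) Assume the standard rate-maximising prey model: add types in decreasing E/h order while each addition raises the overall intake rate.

No

On C, B and A alone, R = ΣλE/(1+Σλh) = 1176/15.78 = 74.49 kJ/min.
H: E/h = 233/7.39 = 31.53 kJ/min.
31.53 < 74.49, so adding H would lower the average — exclude it.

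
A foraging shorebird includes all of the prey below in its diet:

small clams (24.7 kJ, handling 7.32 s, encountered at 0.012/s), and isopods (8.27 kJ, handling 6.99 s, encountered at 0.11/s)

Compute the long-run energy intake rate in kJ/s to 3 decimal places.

R = Σλ_iE_i / (1 + Σλ_ih_i)
Numerator: 0.012×24.7 + 0.11×8.27 = 1.206
Denominator: 1 + 0.012×7.32 + 0.11×6.99 = 1.857
R = 1.206/1.857 = 0.6496 kJ/s

0.650 kJ/s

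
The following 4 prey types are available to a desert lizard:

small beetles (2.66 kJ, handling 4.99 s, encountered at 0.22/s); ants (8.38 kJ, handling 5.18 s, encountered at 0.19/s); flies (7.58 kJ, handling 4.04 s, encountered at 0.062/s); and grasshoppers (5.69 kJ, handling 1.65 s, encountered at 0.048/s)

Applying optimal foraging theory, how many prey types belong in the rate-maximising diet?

Profitabilities (E/h, kJ/s): grasshoppers 3.45, flies 1.88, ants 1.62, small beetles 0.533. Add prey in this order while the next type's profitability exceeds the intake rate on those already taken.
Rate on top 1: 0.2531. flies: 1.88 > 0.2531 → include.
Rate on top 2: 0.5588. ants: 1.62 > 0.5588 → include.
Rate on top 3: 1.009. small beetles: 0.533 < 1.009 → exclude; stop.
Optimal diet: grasshoppers, flies, ants — 3 of 4 types.

3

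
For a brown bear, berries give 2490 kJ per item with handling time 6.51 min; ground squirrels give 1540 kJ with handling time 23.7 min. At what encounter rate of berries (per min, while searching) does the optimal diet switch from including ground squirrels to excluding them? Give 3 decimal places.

0.031 per min

Drop ground squirrels once their profitability E₂/h₂ falls below the rate achievable on berries alone: E₂/h₂ = λE₁/(1 + λh₁).
Solve for λ: λE₁h₂ = E₂(1 + λh₁) → λ(E₁h₂ − E₂h₁) = E₂ → λ = E₂/(E₁h₂ − E₂h₁).
λ = 1540/(2490×23.7 − 1540×6.51) = 1540/4.899e+04 = 0.03144 per min.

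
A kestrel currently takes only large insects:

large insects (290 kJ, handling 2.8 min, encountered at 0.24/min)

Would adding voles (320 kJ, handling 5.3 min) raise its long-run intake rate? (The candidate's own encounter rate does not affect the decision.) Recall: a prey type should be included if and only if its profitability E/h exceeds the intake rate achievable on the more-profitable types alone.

Yes

Current rate: (0.24×290)/(1 + 0.24×2.8) = 41.63 kJ/min.
Profitability of voles: 320/5.3 = 60.38 kJ/min.
60.38 > 41.63, so adding voles raises the average — include it.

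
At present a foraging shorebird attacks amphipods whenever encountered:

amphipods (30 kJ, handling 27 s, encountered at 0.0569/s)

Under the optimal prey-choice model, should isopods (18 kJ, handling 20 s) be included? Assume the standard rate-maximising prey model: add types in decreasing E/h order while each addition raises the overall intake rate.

Yes

Current rate: (0.0569×30)/(1 + 0.0569×27) = 0.673 kJ/s.
Profitability of isopods: 18/20 = 0.9 kJ/s.
Since 0.9 > R, including isopods increases the long-run rate.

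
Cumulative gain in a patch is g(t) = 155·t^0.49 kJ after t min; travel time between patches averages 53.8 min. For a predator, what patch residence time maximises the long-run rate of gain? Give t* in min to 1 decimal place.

Optimal t* satisfies g'(t*) = g(t*)/(T + t*).
g'(t) = 0.49·155·t^-0.51. Setting 0.49·155·t^-0.51 = 155·t^0.49/(53.8+t) gives 0.49(53.8+t) = t, so 0.51·t = 0.49×53.8.
t* = 0.49×53.8/0.51 = 51.69 min.

51.7 min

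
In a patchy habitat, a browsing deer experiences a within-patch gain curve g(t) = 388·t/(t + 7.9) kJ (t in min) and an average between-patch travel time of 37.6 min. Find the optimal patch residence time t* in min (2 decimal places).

By the marginal value theorem, leave when the instantaneous gain rate g'(t) equals the habitat-wide average g(t)/(T + t).
g'(t) = 388·7.9/(t + 7.9)². Setting 388·7.9/(t+7.9)² = 388t/[(t+7.9)(37.6+t)] gives 7.9(37.6+t) = t(t+7.9), so t² = 7.9×37.6 = 297.
t* = √297 = 17.23 min.

17.23 min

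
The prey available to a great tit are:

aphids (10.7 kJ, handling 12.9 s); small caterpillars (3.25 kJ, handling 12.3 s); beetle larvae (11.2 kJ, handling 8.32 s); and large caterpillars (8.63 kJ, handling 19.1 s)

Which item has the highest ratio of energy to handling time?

In descending order of E/h:
beetle larvae: 11.2/8.32 = 1.35 kJ/s
aphids: 10.7/12.9 = 0.829 kJ/s
large caterpillars: 8.63/19.1 = 0.452 kJ/s
small caterpillars: 3.25/12.3 = 0.264 kJ/s

beetle larvae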